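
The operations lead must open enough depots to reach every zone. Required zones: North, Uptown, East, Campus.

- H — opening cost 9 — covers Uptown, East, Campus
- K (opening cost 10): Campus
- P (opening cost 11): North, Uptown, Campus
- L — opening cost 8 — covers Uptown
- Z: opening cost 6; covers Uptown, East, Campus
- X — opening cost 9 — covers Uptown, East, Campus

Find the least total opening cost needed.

This is a weighted set-cover instance.
Choose P and Z: together they cover North, Uptown, East, Campus — every zone.
Total opening cost: 11 + 6 = 17.
No cover costs less than 17.

17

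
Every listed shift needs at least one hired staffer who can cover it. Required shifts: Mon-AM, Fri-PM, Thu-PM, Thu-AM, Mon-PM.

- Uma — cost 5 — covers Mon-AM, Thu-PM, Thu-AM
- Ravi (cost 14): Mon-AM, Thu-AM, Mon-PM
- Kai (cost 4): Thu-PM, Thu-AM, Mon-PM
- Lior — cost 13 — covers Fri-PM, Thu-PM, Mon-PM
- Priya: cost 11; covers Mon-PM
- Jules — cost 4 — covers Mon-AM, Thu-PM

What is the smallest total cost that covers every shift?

This is a weighted set-cover instance.
The greedy cost-per-new-shift heuristic would pick Kai, Jules, and Lior for 21, but a cheaper cover exists.
Choose Uma and Lior: together they cover Mon-AM, Fri-PM, Thu-PM, Thu-AM, Mon-PM — every shift.
Total cost: 5 + 13 = 18.
No cover costs less than 18.

18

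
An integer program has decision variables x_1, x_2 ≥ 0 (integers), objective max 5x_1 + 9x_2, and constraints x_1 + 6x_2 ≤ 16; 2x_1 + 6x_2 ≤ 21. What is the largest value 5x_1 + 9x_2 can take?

The continuous relaxation peaks at (10.5, 0) with value 52.50; rounding to a feasible lattice point costs some objective.
(x_1,x_2)=(10,0) is feasible, giving 50.
(x_1,x_2)=(9,0) is feasible, giving 45.
No feasible integer point exceeds 50.

50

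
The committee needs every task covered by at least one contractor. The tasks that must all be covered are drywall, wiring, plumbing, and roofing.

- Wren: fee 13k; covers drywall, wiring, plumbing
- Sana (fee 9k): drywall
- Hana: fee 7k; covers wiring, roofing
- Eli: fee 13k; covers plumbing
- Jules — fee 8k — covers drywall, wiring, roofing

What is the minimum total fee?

This is an integer covering problem.
The greedy cost-per-new-task heuristic would pick Jules and Wren for 21, but a cheaper cover exists.
Choose Wren and Hana: together they cover drywall, wiring, plumbing, roofing — every task.
Total fee: 13 + 7 = 20.
No cover costs less than 20.

20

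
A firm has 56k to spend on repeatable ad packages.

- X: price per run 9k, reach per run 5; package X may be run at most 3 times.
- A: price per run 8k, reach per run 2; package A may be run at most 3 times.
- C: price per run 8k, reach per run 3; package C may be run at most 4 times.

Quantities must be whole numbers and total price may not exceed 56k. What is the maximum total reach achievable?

3×X and 3×C: price 51 ≤ 56, reach 3·5 + 3·3 = 24.
3×X, 1×A, and 2×C: price 51 ≤ 56, reach 3·5 + 1·2 + 2·3 = 23.
Best is 24.

24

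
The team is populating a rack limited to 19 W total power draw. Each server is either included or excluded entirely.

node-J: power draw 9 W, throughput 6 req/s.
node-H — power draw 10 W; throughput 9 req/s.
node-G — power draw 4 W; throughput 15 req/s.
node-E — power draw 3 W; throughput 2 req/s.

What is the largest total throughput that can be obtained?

Allowing fractional choices, the relaxed optimum would be about 27.3, but servers are indivisible.
node-H + node-G: power draw 10 + 4 = 14 ≤ 19, throughput 9 + 15 = 24.
node-H + node-G + node-E: power draw 10 + 4 + 3 = 17 ≤ 19, throughput 9 + 15 + 2 = 26.
Best is node-H, node-G, and node-E with total throughput 26.

26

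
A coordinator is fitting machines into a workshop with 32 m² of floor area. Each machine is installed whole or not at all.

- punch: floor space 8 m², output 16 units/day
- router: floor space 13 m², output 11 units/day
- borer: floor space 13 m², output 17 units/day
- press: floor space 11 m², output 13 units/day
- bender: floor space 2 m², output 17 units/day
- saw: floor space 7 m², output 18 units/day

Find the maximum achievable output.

68

Allowing fractional choices, the relaxed optimum would be about 70.4, but machines are indivisible.
punch + press + bender + saw: floor space 8 + 11 + 2 + 7 = 28 ≤ 32, output 16 + 13 + 17 + 18 = 64.
punch + router + bender + saw: floor space 8 + 13 + 2 + 7 = 30 ≤ 32, output 16 + 11 + 17 + 18 = 62.
punch + borer + bender + saw: floor space 8 + 13 + 2 + 7 = 30 ≤ 32, output 16 + 17 + 17 + 18 = 68.
Best is punch, borer, bender, and saw with total output 68.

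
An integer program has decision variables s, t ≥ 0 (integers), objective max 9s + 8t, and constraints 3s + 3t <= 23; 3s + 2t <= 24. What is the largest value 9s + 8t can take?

63

(s,t)=(7,0): 3·7+3·0=21≤23, 3·7+2·0=21≤24, objective 63.
(s,t)=(6,1): 3·6+3·1=21≤23, 3·6+2·1=20≤24, objective 62.
(s,t)=(6,0): 3·6+3·0=18≤23, 3·6+2·0=18≤24, objective 54.
Maximum is 63 at (s,t)=(7,0).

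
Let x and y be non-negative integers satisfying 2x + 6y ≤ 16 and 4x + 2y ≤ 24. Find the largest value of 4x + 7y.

(x,y)=(5,1): 2·5+6·1=16≤16, 4·5+2·1=22≤24, objective 27.
(x,y)=(6,0): 2·6+6·0=12≤16, 4·6+2·0=24≤24, objective 24.
(x,y)=(4,1): 2·4+6·1=14≤16, 4·4+2·1=18≤24, objective 23.
The best lattice point is (5,1), giving 27.

27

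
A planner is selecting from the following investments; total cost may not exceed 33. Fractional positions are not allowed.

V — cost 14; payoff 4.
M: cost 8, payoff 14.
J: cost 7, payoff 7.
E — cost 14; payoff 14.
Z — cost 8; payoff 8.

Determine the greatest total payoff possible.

Take M, E, and Z: cost 8 + 14 + 8 = 30 ≤ 33, payoff 14 + 14 + 8 = 36.
No other feasible combination does better.

36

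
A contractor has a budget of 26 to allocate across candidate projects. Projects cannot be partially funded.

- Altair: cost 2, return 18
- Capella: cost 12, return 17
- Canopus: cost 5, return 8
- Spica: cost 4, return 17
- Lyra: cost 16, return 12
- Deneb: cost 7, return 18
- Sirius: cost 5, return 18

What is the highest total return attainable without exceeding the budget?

Allowing fractional choices, the relaxed optimum would be about 83.2, but projects are indivisible.
Altair + Spica + Deneb + Sirius: cost 2 + 4 + 7 + 5 = 18 ≤ 26, return 18 + 17 + 18 + 18 = 71.
Altair + Canopus + Spica + Deneb + Sirius: cost 2 + 5 + 4 + 7 + 5 = 23 ≤ 26, return 18 + 8 + 17 + 18 + 18 = 79.
Best is Altair, Canopus, Spica, Deneb, and Sirius with total return 79.

79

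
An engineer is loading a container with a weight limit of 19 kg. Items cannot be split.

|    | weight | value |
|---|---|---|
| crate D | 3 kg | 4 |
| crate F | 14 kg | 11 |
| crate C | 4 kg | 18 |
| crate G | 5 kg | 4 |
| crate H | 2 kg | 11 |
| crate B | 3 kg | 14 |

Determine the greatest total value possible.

51

crate D + crate C + crate G + crate H + crate B: weight 3 + 4 + 5 + 2 + 3 = 17 ≤ 19, value 4 + 18 + 4 + 11 + 14 = 51.
crate C + crate G + crate H + crate B: weight 4 + 5 + 2 + 3 = 14 ≤ 19, value 18 + 4 + 11 + 14 = 47.
crate D + crate C + crate H + crate B: weight 3 + 4 + 2 + 3 = 12 ≤ 19, value 4 + 18 + 11 + 14 = 47.
Best is crate D, crate C, crate G, crate H, and crate B with total value 51.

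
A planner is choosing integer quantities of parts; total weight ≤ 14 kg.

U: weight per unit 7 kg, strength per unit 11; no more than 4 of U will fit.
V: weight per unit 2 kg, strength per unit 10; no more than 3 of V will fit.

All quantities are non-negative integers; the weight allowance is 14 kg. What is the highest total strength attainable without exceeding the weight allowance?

V has the best ratio (10/2); taking only V gives at most 3×10 = 30 (stopped by the supply cap of 3).
Mixing does better — 1×U and 3×V: weight 13 ≤ 14, strength 1·11 + 3·10 = 41.

41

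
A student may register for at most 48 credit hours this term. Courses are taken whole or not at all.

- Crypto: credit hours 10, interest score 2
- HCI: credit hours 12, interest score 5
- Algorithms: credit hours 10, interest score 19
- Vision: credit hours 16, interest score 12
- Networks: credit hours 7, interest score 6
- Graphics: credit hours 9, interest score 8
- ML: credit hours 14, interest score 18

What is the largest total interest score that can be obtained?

Allowing fractional choices, the relaxed optimum would be about 57.0, but courses are indivisible.
Algorithms + Vision + Networks + ML: credit hours 10 + 16 + 7 + 14 = 47 ≤ 48, interest score 19 + 12 + 6 + 18 = 55.
Algorithms + Networks + Graphics + ML: credit hours 10 + 7 + 9 + 14 = 40 ≤ 48, interest score 19 + 6 + 8 + 18 = 51.
Best is Algorithms, Vision, Networks, and ML with total interest score 55.

55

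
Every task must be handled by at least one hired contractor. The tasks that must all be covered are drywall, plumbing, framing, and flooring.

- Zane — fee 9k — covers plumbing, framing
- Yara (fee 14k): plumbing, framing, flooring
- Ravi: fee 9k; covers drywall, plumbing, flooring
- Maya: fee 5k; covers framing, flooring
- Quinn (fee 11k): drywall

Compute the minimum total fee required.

Choose Ravi and Maya: together they cover drywall, plumbing, framing, flooring — every task.
Total fee: 9 + 5 = 14.
No cover costs less than 14.

14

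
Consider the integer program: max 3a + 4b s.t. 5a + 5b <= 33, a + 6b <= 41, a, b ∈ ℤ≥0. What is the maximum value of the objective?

24

(a,b)=(0,6) is feasible, giving 24.
(a,b)=(1,5) is feasible, giving 23.
(a,b)=(0,5) is feasible, giving 20.
No feasible integer point exceeds 24.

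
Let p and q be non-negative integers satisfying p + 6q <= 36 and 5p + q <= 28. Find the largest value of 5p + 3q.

35

Relaxing integrality, the LP optimum is 38.48 at (p,q) = (4.55, 5.24), which is not an integer point.
(p,q)=(4,5): 1·4+6·5=34≤36, 5·4+1·5=25≤28, objective 35.
(p,q)=(4,4): 1·4+6·4=28≤36, 5·4+1·4=24≤28, objective 32.
(p,q)=(3,5): 1·3+6·5=33≤36, 5·3+1·5=20≤28, objective 30.
(p,q)=(3,4): 1·3+6·4=27≤36, 5·3+1·4=19≤28, objective 27.
No feasible integer point exceeds 35.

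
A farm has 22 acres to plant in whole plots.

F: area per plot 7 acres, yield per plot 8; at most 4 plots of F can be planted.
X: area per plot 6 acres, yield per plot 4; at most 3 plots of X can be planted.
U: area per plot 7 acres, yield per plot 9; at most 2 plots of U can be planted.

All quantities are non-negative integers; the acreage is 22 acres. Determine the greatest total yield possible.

26

U has the best ratio (9/7); taking only U gives at most 2×9 = 18 (stopped by the supply cap of 2).
Mixing does better — 1×F and 2×U: area 21 ≤ 22, yield 1·8 + 2·9 = 26.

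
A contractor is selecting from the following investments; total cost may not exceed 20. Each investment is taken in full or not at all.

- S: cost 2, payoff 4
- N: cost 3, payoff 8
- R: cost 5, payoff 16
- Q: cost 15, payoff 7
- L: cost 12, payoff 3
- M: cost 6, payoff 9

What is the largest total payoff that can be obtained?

37

Allowing fractional choices, the relaxed optimum would be about 38.9, but investments are indivisible.
S + R + M: cost 2 + 5 + 6 = 13 ≤ 20, payoff 4 + 16 + 9 = 29.
N + R + M: cost 3 + 5 + 6 = 14 ≤ 20, payoff 8 + 16 + 9 = 33.
S + N + R + M: cost 2 + 3 + 5 + 6 = 16 ≤ 20, payoff 4 + 8 + 16 + 9 = 37.
Best is S, N, R, and M with total payoff 37.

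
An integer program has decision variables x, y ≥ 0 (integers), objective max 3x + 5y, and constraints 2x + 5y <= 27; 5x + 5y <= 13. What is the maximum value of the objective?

10

(x,y)=(0,2): 2·0+5·2=10≤27, 5·0+5·2=10≤13, objective 10.
(x,y)=(1,1): 2·1+5·1=7≤27, 5·1+5·1=10≤13, objective 8.
(x,y)=(0,1): 2·0+5·1=5≤27, 5·0+5·1=5≤13, objective 5.
No feasible integer point exceeds 10.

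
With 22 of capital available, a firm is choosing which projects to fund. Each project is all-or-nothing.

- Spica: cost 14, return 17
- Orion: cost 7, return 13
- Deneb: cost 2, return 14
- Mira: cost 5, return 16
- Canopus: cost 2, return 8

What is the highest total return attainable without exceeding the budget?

Take Orion, Deneb, Mira, and Canopus: cost 7 + 2 + 5 + 2 = 16 ≤ 22, return 13 + 14 + 16 + 8 = 51.
No other feasible combination does better.

51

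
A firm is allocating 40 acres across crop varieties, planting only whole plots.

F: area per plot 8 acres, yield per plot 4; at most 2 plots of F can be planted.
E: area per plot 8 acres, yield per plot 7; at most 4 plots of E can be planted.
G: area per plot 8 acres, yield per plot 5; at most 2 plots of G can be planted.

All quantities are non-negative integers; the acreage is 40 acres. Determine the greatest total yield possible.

4×E and 1×G: area 40 ≤ 40, yield 4·7 + 1·5 = 33.
1×F and 4×E: area 40 ≤ 40, yield 1·4 + 4·7 = 32.
Best is 33.

33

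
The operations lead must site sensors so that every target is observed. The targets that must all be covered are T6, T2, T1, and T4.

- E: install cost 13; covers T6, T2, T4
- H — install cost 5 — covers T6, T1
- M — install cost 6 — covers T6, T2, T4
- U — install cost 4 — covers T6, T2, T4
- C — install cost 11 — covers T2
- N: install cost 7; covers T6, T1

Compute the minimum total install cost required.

Choose H and U: together they cover T6, T2, T1, T4 — every target.
Total install cost: 5 + 4 = 9.

9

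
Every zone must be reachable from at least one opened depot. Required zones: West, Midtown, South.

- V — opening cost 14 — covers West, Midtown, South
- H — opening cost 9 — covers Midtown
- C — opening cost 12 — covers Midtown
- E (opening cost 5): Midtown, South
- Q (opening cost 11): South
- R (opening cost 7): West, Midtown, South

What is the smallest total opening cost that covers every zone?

R alone covers West, Midtown, South — every zone.
Total opening cost: 7.
No cover costs less than 7.

7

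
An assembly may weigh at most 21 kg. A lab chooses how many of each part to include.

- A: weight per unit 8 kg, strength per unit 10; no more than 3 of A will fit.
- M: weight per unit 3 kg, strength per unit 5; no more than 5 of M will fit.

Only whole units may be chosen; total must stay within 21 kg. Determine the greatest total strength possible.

M has the best ratio (5/3); taking only M gives at most 5×5 = 25 (stopped by the supply cap of 5).
Mixing does better — 1×A and 4×M: weight 20 ≤ 21, strength 1·10 + 4·5 = 30.

30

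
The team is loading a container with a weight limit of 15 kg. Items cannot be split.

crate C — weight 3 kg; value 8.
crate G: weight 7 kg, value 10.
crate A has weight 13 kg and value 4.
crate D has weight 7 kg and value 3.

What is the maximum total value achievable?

18

This is a 0-1 knapsack instance.
crate G + crate D: weight 7 + 7 = 14 ≤ 15, value 10 + 3 = 13.
crate C + crate G: weight 3 + 7 = 10 ≤ 15, value 8 + 10 = 18.
Best is crate C and crate G with total value 18.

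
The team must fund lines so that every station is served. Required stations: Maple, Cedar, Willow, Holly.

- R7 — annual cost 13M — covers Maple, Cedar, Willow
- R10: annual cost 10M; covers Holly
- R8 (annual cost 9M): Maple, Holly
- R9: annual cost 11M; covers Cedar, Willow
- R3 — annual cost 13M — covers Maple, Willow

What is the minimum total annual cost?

20

This is an integer covering problem.
The greedy cost-per-new-station heuristic would pick R7 and R8 for 22, but a cheaper cover exists.
Choose R8 and R9: together they cover Maple, Cedar, Willow, Holly — every station.
Total annual cost: 9 + 11 = 20.
No cover costs less than 20.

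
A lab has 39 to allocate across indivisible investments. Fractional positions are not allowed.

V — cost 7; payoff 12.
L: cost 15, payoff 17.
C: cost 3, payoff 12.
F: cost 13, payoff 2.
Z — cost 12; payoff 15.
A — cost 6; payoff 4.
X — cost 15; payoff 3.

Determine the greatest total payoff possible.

56

This is an integer program with binary decision variables.
Allowing fractional choices, the relaxed optimum would be about 57.3, but investments are indivisible.
L + C + Z + A: cost 15 + 3 + 12 + 6 = 36 ≤ 39, payoff 17 + 12 + 15 + 4 = 48.
V + L + C + A: cost 7 + 15 + 3 + 6 = 31 ≤ 39, payoff 12 + 17 + 12 + 4 = 45.
V + L + C + Z: cost 7 + 15 + 3 + 12 = 37 ≤ 39, payoff 12 + 17 + 12 + 15 = 56.
Best is V, L, C, and Z with total payoff 56.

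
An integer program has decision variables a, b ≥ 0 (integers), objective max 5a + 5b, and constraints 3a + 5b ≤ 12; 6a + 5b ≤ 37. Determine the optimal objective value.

(a,b)=(4,0) is feasible, giving 20.
(a,b)=(3,0) is feasible, giving 15.
The best lattice point is (4,0), giving 20.

20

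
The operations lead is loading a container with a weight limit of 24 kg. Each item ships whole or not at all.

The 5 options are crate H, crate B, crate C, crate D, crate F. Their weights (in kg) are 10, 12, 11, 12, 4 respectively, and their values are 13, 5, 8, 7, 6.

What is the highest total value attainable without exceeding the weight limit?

21

Allowing fractional choices, the relaxed optimum would be about 26.3, but items are indivisible.
crate H + crate D: weight 10 + 12 = 22 ≤ 24, value 13 + 7 = 20.
crate H + crate C: weight 10 + 11 = 21 ≤ 24, value 13 + 8 = 21.
Best is crate H and crate C with total value 21.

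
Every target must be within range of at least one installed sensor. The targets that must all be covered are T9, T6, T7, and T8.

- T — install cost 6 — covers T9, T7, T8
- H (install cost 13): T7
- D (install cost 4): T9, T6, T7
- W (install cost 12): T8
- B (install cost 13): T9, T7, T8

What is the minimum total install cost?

Choose T and D: together they cover T9, T6, T7, T8 — every target.
Total install cost: 6 + 4 = 10.

10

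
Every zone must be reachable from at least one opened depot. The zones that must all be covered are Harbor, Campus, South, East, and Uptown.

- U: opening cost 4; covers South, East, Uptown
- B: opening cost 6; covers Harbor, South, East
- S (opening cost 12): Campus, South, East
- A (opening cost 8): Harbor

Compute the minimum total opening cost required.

This is an integer covering problem.
Choose U, B, and S: together they cover Harbor, Campus, South, East, Uptown — every zone.
Total opening cost: 4 + 6 + 12 = 22.
No cover costs less than 22.

22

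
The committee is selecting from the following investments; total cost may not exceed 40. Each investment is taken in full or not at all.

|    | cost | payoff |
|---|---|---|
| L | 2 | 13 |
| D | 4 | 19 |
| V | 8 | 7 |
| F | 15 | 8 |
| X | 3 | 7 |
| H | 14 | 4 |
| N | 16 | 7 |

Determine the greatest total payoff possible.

54

Allowing fractional choices, the relaxed optimum would be about 57.5, but investments are indivisible.
L + D + F + X + N: cost 2 + 4 + 15 + 3 + 16 = 40 ≤ 40, payoff 13 + 19 + 8 + 7 + 7 = 54.
L + D + V + X + N: cost 2 + 4 + 8 + 3 + 16 = 33 ≤ 40, payoff 13 + 19 + 7 + 7 + 7 = 53.
L + D + V + F + X: cost 2 + 4 + 8 + 15 + 3 = 32 ≤ 40, payoff 13 + 19 + 7 + 8 + 7 = 54.
The maximum payoff is 54; one optimal choice is L, D, V, F, and X.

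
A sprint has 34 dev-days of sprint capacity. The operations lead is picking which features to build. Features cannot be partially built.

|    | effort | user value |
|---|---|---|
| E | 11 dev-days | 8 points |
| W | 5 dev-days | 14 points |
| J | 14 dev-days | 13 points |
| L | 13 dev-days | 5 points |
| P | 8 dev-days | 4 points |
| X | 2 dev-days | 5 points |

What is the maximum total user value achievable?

40

This is a 0-1 knapsack instance.
E + W + J + X: effort 11 + 5 + 14 + 2 = 32 ≤ 34, user value 8 + 14 + 13 + 5 = 40.
W + J + P + X: effort 5 + 14 + 8 + 2 = 29 ≤ 34, user value 14 + 13 + 4 + 5 = 36.
W + J + L + X: effort 5 + 14 + 13 + 2 = 34 ≤ 34, user value 14 + 13 + 5 + 5 = 37.
Best is E, W, J, and X with total user value 40.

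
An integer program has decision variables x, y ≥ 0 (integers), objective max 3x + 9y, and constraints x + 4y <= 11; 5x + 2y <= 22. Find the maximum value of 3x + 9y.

27

(x,y)=(3,2): 1·3+4·2=11≤11, 5·3+2·2=19≤22, objective 27.
(x,y)=(2,2): 1·2+4·2=10≤11, 5·2+2·2=14≤22, objective 24.
Maximum is 27 at (x,y)=(3,2).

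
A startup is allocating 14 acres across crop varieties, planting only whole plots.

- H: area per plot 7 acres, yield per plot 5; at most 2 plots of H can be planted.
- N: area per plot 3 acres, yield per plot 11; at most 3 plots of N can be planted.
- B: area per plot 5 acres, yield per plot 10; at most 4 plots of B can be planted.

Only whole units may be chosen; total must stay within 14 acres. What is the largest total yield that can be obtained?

Take 3×N and 1×B: area 14 ≤ 14, yield 3·11 + 1·10 = 43.
N has the best ratio (11/3) and is taken to its limit of 3; remaining capacity is filled optimally with the others.

43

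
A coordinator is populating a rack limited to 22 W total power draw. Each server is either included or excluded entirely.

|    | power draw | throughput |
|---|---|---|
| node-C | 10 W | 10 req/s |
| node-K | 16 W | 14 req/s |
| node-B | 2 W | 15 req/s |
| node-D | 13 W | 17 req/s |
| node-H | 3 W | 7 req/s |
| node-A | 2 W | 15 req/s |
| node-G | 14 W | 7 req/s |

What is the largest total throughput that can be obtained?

Take node-B, node-D, node-H, and node-A: power draw 2 + 13 + 3 + 2 = 20 ≤ 22, throughput 15 + 17 + 7 + 15 = 54.
No other feasible combination does better.

54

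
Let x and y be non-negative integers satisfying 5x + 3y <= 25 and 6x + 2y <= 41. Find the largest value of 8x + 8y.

64

(x,y)=(0,8): 5·0+3·8=24≤25, 6·0+2·8=16≤41, objective 64.
(x,y)=(0,7): 5·0+3·7=21≤25, 6·0+2·7=14≤41, objective 56.
No feasible integer point exceeds 64.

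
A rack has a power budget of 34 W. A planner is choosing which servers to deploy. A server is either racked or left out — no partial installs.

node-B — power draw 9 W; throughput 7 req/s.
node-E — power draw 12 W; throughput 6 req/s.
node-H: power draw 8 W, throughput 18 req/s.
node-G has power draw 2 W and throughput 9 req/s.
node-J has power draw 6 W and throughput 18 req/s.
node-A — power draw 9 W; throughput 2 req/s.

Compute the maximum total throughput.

Treat it as a binary knapsack problem.
node-B + node-H + node-G + node-J: power draw 9 + 8 + 2 + 6 = 25 ≤ 34, throughput 7 + 18 + 9 + 18 = 52.
node-B + node-H + node-G + node-J + node-A: power draw 9 + 8 + 2 + 6 + 9 = 34 ≤ 34, throughput 7 + 18 + 9 + 18 + 2 = 54.
Best is node-B, node-H, node-G, node-J, and node-A with total throughput 54.

54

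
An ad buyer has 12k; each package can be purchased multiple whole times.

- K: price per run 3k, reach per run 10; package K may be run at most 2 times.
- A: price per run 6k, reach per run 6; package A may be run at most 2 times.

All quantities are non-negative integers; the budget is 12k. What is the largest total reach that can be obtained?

26

2×K: price 6 ≤ 12, reach 2·10 = 20.
2×K and 1×A: price 12 ≤ 12, reach 2·10 + 1·6 = 26.
Best is 26.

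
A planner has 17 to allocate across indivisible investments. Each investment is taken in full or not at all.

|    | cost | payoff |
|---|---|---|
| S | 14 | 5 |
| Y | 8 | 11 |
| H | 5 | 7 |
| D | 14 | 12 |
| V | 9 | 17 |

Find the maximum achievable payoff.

Allowing fractional choices, the relaxed optimum would be about 28.1, but investments are indivisible.
Y + V: cost 8 + 9 = 17 ≤ 17, payoff 11 + 17 = 28.
Y + H: cost 8 + 5 = 13 ≤ 17, payoff 11 + 7 = 18.
H + V: cost 5 + 9 = 14 ≤ 17, payoff 7 + 17 = 24.
Best is Y and V with total payoff 28.

28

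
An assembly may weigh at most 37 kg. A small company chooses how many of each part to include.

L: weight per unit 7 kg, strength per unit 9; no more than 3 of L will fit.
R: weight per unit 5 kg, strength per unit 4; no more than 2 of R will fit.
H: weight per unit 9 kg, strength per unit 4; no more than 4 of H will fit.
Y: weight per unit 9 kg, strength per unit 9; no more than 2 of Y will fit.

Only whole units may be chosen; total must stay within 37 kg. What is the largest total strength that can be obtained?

3×L, 1×R, and 1×Y: weight 35 ≤ 37, strength 3·9 + 1·4 + 1·9 = 40.
2×L, 1×R, and 2×Y: weight 37 ≤ 37, strength 2·9 + 1·4 + 2·9 = 40.
Best is 40.

40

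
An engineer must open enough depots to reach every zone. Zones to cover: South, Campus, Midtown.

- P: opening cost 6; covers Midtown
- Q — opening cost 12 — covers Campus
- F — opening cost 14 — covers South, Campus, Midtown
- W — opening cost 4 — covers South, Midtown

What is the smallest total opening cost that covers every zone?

14

The greedy cost-per-new-zone heuristic would pick W and Q for 16, but a cheaper cover exists.
F alone covers South, Campus, Midtown — every zone.
Total opening cost: 14.
No cover costs less than 14.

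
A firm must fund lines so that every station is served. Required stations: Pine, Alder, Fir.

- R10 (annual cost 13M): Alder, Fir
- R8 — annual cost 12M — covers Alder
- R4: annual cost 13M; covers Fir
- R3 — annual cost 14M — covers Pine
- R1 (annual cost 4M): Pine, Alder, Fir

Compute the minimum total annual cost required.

R1 alone covers Pine, Alder, Fir — every station.
Total annual cost: 4.
No cover costs less than 4.

4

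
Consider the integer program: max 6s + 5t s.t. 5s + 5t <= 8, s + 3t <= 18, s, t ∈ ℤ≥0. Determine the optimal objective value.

(s,t)=(1,0) is feasible, giving 6.
(s,t)=(0,1) is feasible, giving 5.
(s,t)=(0,0) is feasible, giving 0.
The best lattice point is (1,0), giving 6.

6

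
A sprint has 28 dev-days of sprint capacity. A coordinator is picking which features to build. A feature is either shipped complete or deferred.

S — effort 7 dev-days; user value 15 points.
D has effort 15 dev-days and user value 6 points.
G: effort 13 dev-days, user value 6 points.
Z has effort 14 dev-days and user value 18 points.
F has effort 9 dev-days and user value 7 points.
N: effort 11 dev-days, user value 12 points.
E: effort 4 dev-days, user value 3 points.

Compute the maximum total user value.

Allowing fractional choices, the relaxed optimum would be about 40.6, but features are indivisible.
S + F + N: effort 7 + 9 + 11 = 27 ≤ 28, user value 15 + 7 + 12 = 34.
S + Z: effort 7 + 14 = 21 ≤ 28, user value 15 + 18 = 33.
S + Z + E: effort 7 + 14 + 4 = 25 ≤ 28, user value 15 + 18 + 3 = 36.
Best is S, Z, and E with total user value 36.

36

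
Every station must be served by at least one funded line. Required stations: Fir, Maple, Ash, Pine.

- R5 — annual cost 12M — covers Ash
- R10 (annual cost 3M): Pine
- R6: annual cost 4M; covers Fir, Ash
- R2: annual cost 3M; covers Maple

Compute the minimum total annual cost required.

10

This is a weighted set-cover instance.
Choose R10, R6, and R2: together they cover Fir, Maple, Ash, Pine — every station.
Total annual cost: 3 + 4 + 3 = 10.
No cover costs less than 10.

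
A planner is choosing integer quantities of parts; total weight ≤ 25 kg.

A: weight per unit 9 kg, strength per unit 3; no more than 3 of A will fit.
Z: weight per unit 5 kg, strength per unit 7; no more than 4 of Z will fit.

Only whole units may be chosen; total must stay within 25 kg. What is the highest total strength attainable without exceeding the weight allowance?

28

4×Z: weight 20 ≤ 25, strength 4·7 = 28.
1×A and 3×Z: weight 24 ≤ 25, strength 1·3 + 3·7 = 24.
Best is 28.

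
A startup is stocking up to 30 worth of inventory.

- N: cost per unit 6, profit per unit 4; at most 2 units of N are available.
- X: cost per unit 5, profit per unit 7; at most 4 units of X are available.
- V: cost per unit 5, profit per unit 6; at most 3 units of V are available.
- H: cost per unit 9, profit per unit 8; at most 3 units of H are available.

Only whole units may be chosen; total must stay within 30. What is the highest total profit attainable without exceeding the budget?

40

This is a bounded integer knapsack.
X has the best ratio (7/5); taking only X gives at most 4×7 = 28 (stopped by the supply cap of 4).
Mixing does better — 4×X and 2×V: cost 30 ≤ 30, profit 4·7 + 2·6 = 40.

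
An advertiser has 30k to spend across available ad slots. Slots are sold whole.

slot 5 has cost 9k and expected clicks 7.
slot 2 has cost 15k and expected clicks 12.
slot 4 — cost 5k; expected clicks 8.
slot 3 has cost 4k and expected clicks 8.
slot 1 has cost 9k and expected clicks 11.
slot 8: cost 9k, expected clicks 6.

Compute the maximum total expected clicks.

Take slot 5, slot 4, slot 3, and slot 1: cost 9 + 5 + 4 + 9 = 27 ≤ 30, expected clicks 7 + 8 + 8 + 11 = 34.
No other feasible combination does better.

34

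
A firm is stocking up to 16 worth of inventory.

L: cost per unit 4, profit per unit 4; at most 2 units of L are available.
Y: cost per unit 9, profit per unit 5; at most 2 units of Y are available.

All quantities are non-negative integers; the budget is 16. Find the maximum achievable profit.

1×L and 1×Y: cost 13 ≤ 16, profit 1·4 + 1·5 = 9.
2×L: cost 8 ≤ 16, profit 2·4 = 8.
Best is 9.

9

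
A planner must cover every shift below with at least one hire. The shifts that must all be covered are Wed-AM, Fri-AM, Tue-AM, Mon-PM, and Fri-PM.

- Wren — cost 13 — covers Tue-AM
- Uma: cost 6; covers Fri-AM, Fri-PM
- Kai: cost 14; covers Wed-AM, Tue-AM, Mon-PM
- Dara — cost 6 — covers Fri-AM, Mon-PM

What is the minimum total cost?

20

This is a weighted set-cover instance.
Choose Uma and Kai: together they cover Wed-AM, Fri-AM, Tue-AM, Mon-PM, Fri-PM — every shift.
Total cost: 6 + 14 = 20.
No cover costs less than 20.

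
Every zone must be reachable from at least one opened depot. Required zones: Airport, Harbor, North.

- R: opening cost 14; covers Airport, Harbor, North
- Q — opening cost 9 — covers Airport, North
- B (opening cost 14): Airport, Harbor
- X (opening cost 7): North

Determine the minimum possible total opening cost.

The greedy cost-per-new-zone heuristic would pick Q and R for 23, but a cheaper cover exists.
R alone covers Airport, Harbor, North — every zone.
Total opening cost: 14.
No cover costs less than 14.

14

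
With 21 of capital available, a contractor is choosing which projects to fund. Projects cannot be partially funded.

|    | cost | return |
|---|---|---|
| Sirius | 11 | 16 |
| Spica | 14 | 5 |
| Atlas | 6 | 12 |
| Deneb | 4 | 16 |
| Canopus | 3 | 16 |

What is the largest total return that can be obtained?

Allowing fractional choices, the relaxed optimum would be about 55.6, but projects are indivisible.
Sirius + Deneb + Canopus: cost 11 + 4 + 3 = 18 ≤ 21, return 16 + 16 + 16 = 48.
Sirius + Atlas + Canopus: cost 11 + 6 + 3 = 20 ≤ 21, return 16 + 12 + 16 = 44.
Atlas + Deneb + Canopus: cost 6 + 4 + 3 = 13 ≤ 21, return 12 + 16 + 16 = 44.
Best is Sirius, Deneb, and Canopus with total return 48.

48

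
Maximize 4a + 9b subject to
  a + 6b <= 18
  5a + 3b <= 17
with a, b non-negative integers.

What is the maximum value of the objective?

27

The continuous relaxation peaks at (1.78, 2.7) with value 31.44; rounding to a feasible lattice point costs some objective.
(a,b)=(0,3): 1·0+6·3=18≤18, 5·0+3·3=9≤17, objective 27.
(a,b)=(2,2): 1·2+6·2=14≤18, 5·2+3·2=16≤17, objective 26.
(a,b)=(1,2): 1·1+6·2=13≤18, 5·1+3·2=11≤17, objective 22.
(a,b)=(0,2): 1·0+6·2=12≤18, 5·0+3·2=6≤17, objective 18.
The best lattice point is (0,3), giving 27.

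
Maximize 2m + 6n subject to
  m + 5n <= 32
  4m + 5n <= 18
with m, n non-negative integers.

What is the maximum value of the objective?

The continuous relaxation peaks at (0, 3.6) with value 21.60; rounding to a feasible lattice point costs some objective.
(m,n)=(0,3): 1·0+5·3=15≤32, 4·0+5·3=15≤18, objective 18.
(m,n)=(1,2): 1·1+5·2=11≤32, 4·1+5·2=14≤18, objective 14.
(m,n)=(0,2): 1·0+5·2=10≤32, 4·0+5·2=10≤18, objective 12.
The best lattice point is (0,3), giving 18.

18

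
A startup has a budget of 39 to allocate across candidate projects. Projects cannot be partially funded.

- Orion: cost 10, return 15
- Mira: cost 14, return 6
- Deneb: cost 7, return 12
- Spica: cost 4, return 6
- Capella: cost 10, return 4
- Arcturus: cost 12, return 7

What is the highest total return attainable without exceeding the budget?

Orion + Deneb + Spica + Arcturus: cost 10 + 7 + 4 + 12 = 33 ≤ 39, return 15 + 12 + 6 + 7 = 40.
Orion + Deneb + Capella + Arcturus: cost 10 + 7 + 10 + 12 = 39 ≤ 39, return 15 + 12 + 4 + 7 = 38.
Orion + Mira + Deneb + Spica: cost 10 + 14 + 7 + 4 = 35 ≤ 39, return 15 + 6 + 12 + 6 = 39.
Best is Orion, Deneb, Spica, and Arcturus with total return 40.

40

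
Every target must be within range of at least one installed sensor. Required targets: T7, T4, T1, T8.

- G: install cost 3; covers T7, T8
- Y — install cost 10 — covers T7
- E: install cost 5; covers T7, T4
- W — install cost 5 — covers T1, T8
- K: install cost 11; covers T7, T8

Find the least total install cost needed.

This is a weighted set-cover instance.
The greedy cost-per-new-target heuristic would pick G, E, and W for 13, but a cheaper cover exists.
Choose E and W: together they cover T7, T4, T1, T8 — every target.
Total install cost: 5 + 5 = 10.
No cover costs less than 10.

10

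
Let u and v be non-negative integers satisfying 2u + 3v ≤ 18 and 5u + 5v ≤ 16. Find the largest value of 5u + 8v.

24

Relaxing integrality, the LP optimum is 25.60 at (u,v) = (0, 3.2), which is not an integer point.
(u,v)=(0,3): 2·0+3·3=9≤18, 5·0+5·3=15≤16, objective 24.
(u,v)=(1,2): 2·1+3·2=8≤18, 5·1+5·2=15≤16, objective 21.
(u,v)=(0,2): 2·0+3·2=6≤18, 5·0+5·2=10≤16, objective 16.
No feasible integer point exceeds 24.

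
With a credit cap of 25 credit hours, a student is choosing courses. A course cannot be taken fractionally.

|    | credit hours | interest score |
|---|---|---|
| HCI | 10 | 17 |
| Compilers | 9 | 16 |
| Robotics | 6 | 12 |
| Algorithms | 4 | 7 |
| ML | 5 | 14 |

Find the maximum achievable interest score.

50

Take HCI, Robotics, Algorithms, and ML: credit hours 10 + 6 + 4 + 5 = 25 ≤ 25, interest score 17 + 12 + 7 + 14 = 50.
No other feasible combination does better.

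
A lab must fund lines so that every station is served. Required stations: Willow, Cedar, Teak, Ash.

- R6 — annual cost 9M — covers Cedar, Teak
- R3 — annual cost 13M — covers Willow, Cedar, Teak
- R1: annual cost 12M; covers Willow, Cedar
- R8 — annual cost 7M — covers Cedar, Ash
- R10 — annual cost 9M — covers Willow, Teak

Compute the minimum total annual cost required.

16

Choose R8 and R10: together they cover Willow, Cedar, Teak, Ash — every station.
Total annual cost: 7 + 9 = 16.
No cover costs less than 16.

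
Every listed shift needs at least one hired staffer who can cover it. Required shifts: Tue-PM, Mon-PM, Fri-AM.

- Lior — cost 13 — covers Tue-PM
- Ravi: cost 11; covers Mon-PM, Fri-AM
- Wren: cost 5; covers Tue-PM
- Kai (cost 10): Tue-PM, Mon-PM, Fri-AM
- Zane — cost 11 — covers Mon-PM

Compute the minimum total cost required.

10

Kai alone covers Tue-PM, Mon-PM, Fri-AM — every shift.
Total cost: 10.
No cover costs less than 10.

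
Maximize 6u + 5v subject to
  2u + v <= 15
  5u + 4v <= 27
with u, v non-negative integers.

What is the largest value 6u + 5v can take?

(u,v)=(3,3): 2·3+1·3=9≤15, 5·3+4·3=27≤27, objective 33.
(u,v)=(2,4): 2·2+1·4=8≤15, 5·2+4·4=26≤27, objective 32.
(u,v)=(1,5): 2·1+1·5=7≤15, 5·1+4·5=25≤27, objective 31.
(u,v)=(0,6): 2·0+1·6=6≤15, 5·0+4·6=24≤27, objective 30.
No feasible integer point exceeds 33.

33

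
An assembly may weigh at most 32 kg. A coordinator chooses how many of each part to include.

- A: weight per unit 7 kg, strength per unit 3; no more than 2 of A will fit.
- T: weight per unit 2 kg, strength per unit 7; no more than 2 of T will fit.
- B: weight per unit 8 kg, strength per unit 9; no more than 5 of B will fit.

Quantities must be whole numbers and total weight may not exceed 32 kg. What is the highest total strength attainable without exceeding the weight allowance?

4×B: weight 32 ≤ 32, strength 4·9 = 36.
2×T and 3×B: weight 28 ≤ 32, strength 2·7 + 3·9 = 41.
Best is 41.

41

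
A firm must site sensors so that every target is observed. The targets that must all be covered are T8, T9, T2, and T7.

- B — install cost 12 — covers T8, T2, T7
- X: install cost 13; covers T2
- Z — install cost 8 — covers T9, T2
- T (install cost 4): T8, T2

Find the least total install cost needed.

The greedy cost-per-new-target heuristic would pick T, Z, and B for 24, but a cheaper cover exists.
Choose B and Z: together they cover T8, T9, T2, T7 — every target.
Total install cost: 12 + 8 = 20.
No cover costs less than 20.

20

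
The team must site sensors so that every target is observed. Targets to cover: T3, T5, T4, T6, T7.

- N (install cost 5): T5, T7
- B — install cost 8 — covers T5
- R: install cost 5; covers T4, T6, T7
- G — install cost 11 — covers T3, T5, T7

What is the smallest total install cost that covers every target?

This is an integer covering problem.
The greedy cost-per-new-target heuristic would pick R, N, and G for 21, but a cheaper cover exists.
Choose R and G: together they cover T3, T5, T4, T6, T7 — every target.
Total install cost: 5 + 11 = 16.
No cover costs less than 16.

16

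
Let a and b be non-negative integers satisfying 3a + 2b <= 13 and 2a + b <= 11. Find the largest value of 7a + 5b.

32

The continuous relaxation peaks at (0, 6.5) with value 32.50; rounding to a feasible lattice point costs some objective.
(a,b)=(1,5): 3·1+2·5=13≤13, 2·1+1·5=7≤11, objective 32.
(a,b)=(0,6): 3·0+2·6=12≤13, 2·0+1·6=6≤11, objective 30.
(a,b)=(1,4): 3·1+2·4=11≤13, 2·1+1·4=6≤11, objective 27.
(a,b)=(0,5): 3·0+2·5=10≤13, 2·0+1·5=5≤11, objective 25.
The best lattice point is (1,5), giving 32.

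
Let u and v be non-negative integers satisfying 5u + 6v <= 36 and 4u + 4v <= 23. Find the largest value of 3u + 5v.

(u,v)=(0,5): 5·0+6·5=30≤36, 4·0+4·5=20≤23, objective 25.
(u,v)=(1,4): 5·1+6·4=29≤36, 4·1+4·4=20≤23, objective 23.
(u,v)=(0,4): 5·0+6·4=24≤36, 4·0+4·4=16≤23, objective 20.
Maximum is 25 at (u,v)=(0,5).

25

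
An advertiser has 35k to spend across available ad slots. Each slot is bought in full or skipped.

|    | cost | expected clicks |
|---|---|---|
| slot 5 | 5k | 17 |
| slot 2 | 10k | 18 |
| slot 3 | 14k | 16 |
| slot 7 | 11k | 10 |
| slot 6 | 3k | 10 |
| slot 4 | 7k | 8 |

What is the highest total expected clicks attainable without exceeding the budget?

Allowing fractional choices, the relaxed optimum would be about 64.4, but ad slots are indivisible.
slot 5 + slot 2 + slot 7 + slot 6: cost 5 + 10 + 11 + 3 = 29 ≤ 35, expected clicks 17 + 18 + 10 + 10 = 55.
slot 5 + slot 2 + slot 6 + slot 4: cost 5 + 10 + 3 + 7 = 25 ≤ 35, expected clicks 17 + 18 + 10 + 8 = 53.
slot 5 + slot 2 + slot 3 + slot 6: cost 5 + 10 + 14 + 3 = 32 ≤ 35, expected clicks 17 + 18 + 16 + 10 = 61.
Best is slot 5, slot 2, slot 3, and slot 6 with total expected clicks 61.

61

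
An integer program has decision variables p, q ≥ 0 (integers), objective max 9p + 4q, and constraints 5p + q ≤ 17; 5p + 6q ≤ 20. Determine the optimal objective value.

Relaxing integrality, the LP optimum is 31.92 at (p,q) = (3.28, 0.6), which is not an integer point.
(p,q)=(3,0): 5·3+1·0=15≤17, 5·3+6·0=15≤20, objective 27.
(p,q)=(2,1): 5·2+1·1=11≤17, 5·2+6·1=16≤20, objective 22.
(p,q)=(2,0): 5·2+1·0=10≤17, 5·2+6·0=10≤20, objective 18.
The best lattice point is (3,0), giving 27.

27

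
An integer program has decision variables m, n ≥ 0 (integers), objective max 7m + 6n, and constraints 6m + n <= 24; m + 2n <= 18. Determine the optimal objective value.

Relaxing integrality, the LP optimum is 64.91 at (m,n) = (2.73, 7.64), which is not an integer point.
(m,n)=(2,8): 6·2+1·8=20≤24, 1·2+2·8=18≤18, objective 62.
(m,n)=(3,6): 6·3+1·6=24≤24, 1·3+2·6=15≤18, objective 57.
(m,n)=(2,7): 6·2+1·7=19≤24, 1·2+2·7=16≤18, objective 56.
The best lattice point is (2,8), giving 62.

62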